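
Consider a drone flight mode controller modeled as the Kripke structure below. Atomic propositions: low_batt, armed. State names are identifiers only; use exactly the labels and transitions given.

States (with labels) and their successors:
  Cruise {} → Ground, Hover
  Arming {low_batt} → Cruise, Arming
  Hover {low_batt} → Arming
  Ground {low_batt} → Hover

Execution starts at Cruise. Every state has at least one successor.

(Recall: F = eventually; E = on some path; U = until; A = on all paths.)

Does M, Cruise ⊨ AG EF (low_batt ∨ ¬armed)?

States satisfying EF (low_batt ∨ ¬armed): {Cruise, Arming, Hover, Ground}.
States satisfying AG EF (low_batt ∨ ¬armed): {Cruise, Arming, Hover, Ground}.
Every state reachable from Cruise satisfies EF (low_batt ∨ ¬armed).
Cruise ∈ Sat(AG EF (low_batt ∨ ¬armed)).

Satisfied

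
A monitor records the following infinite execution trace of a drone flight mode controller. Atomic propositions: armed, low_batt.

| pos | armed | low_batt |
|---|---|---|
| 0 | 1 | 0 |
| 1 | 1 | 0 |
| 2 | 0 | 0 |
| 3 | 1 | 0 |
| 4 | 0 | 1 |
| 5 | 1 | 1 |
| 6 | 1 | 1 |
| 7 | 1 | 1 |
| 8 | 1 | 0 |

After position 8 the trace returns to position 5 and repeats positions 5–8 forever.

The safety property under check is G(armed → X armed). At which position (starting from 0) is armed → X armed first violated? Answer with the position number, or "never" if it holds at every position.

1

Check armed → X armed at each position in order: 0 ✓.
At position 1 the labels are {armed} and the next position 2 has {}, so armed → X armed is false there. This is the first violation.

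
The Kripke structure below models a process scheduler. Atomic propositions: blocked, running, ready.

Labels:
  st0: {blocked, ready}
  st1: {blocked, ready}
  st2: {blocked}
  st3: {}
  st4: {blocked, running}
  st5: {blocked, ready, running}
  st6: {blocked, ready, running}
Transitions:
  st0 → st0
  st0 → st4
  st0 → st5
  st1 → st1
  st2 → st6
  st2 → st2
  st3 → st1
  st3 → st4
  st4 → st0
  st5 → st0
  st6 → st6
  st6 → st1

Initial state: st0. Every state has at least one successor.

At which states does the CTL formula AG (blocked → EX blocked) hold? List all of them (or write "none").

{st0, st1, st2, st3, st4, st5, st6}

States satisfying blocked → EX blocked: {st0, st1, st2, st3, st4, st5, st6}.
States satisfying AG (blocked → EX blocked): {st0, st1, st2, st3, st4, st5, st6}.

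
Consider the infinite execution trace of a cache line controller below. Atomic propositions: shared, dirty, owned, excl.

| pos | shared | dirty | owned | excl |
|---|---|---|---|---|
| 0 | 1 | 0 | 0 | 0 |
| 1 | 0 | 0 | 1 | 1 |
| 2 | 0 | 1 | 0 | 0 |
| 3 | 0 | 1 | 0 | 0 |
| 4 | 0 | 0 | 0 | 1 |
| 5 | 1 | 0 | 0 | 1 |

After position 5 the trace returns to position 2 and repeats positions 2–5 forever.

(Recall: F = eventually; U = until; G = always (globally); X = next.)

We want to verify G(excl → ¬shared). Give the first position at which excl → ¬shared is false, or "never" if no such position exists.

5

Check excl → ¬shared at each position in order: 0 ✓, 1 ✓, 2 ✓, 3 ✓, 4 ✓.
At position 5 the labels are {excl, shared}, so excl → ¬shared is false there. This is the first violation.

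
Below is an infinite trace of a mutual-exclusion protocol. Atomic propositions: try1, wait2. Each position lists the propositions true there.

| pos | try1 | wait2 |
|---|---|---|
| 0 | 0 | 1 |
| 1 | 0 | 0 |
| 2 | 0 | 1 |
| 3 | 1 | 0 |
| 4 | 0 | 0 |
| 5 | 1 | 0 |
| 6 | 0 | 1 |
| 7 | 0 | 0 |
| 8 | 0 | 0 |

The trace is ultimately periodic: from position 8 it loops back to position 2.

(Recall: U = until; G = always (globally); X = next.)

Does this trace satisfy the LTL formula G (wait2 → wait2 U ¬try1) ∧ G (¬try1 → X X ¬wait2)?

Does not hold

wait2 → wait2 U ¬try1 holds at every position 0..8, and those are all positions ever visited, so G (wait2 → wait2 U ¬try1) holds.
Positions where wait2 holds: 0, 2, 6.
Check wait2 U ¬try1 at each: 0→ok, 2→ok, 6→ok.
¬try1 → X X ¬wait2 must hold at every position from 0 onward. It fails at position 0, so G (¬try1 → X X ¬wait2) is false.
Positions where ¬try1 holds: 0, 1, 2, 4, 6, 7, 8.
Check X X ¬wait2 at each: 0→fails, 1→ok, 2→ok, 4→fails, 6→ok, 7→fails, 8→ok.
At position 0: G (wait2 → wait2 U ¬try1) is true; G (¬try1 → X X ¬wait2) is false; so G (wait2 → wait2 U ¬try1) ∧ G (¬try1 → X X ¬wait2) is false.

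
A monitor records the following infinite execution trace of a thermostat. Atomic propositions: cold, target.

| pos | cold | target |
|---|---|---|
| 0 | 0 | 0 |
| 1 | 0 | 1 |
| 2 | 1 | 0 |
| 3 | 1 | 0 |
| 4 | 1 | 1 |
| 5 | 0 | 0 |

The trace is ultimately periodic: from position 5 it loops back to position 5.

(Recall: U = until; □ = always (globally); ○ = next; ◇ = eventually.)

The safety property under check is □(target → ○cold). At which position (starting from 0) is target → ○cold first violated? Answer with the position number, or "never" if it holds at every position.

4

Check target → ○cold at each position in order: 0 ✓, 1 ✓, 2 ✓, 3 ✓.
At position 4 the labels are {cold, target} and the next position 5 has {}, so target → ○cold is false there. This is the first violation.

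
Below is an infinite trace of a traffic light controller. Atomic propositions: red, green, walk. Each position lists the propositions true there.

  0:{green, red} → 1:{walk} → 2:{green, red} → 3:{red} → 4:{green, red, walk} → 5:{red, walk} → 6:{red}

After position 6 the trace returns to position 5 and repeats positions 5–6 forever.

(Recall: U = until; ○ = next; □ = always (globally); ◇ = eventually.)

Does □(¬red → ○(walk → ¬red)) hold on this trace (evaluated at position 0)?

Holds

¬red → ○(walk → ¬red) holds at every position 0..6, and those are all positions ever visited, so □(¬red → ○(walk → ¬red)) holds.
Positions where ¬red holds: 1.
Check ○(walk → ¬red) at each: 1→ok.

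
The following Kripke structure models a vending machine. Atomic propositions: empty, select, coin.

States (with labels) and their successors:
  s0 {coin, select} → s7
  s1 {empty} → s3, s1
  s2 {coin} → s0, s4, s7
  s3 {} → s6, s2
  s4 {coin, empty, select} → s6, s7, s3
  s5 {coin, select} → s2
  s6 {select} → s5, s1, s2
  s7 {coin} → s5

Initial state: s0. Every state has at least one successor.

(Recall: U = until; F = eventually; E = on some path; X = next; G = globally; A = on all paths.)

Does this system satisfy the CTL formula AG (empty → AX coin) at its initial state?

Violated

States satisfying empty → AX coin: {s0, s2, s3, s5, s6, s7}.
States satisfying AG (empty → AX coin): ∅.
s1 is reachable from s0 and violates empty → AX coin, so AG fails at s0.
s0 ∉ Sat(AG (empty → AX coin)).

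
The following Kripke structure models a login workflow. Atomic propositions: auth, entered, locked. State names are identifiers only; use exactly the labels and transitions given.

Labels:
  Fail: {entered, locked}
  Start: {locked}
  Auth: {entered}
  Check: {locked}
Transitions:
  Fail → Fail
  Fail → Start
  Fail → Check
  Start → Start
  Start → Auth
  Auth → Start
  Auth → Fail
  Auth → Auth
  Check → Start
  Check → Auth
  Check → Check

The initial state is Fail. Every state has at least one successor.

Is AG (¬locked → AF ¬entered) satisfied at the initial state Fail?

Violated

States satisfying ¬locked → AF ¬entered: {Fail, Start, Check}.
States satisfying AG (¬locked → AF ¬entered): ∅.
Auth is reachable from Fail and violates ¬locked → AF ¬entered, so AG fails at Fail.
Fail ∉ Sat(AG (¬locked → AF ¬entered)).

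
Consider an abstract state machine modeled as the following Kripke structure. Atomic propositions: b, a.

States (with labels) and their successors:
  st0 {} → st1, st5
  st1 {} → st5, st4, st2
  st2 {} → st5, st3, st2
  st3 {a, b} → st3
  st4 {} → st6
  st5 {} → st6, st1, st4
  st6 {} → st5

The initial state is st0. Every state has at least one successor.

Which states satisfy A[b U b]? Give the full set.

{st3}

States satisfying b: {st3}.
States satisfying A[b U b]: {st3}.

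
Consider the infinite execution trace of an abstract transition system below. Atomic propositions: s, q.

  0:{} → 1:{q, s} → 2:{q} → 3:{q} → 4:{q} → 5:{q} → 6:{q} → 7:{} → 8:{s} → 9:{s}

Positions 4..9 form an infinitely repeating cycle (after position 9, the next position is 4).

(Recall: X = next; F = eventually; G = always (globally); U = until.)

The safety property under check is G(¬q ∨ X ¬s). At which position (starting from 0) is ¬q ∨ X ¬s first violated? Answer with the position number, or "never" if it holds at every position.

¬q ∨ X ¬s holds at every position 0..9, and those are all the positions the trace ever visits, so the invariant G(¬q ∨ X ¬s) is never violated.

never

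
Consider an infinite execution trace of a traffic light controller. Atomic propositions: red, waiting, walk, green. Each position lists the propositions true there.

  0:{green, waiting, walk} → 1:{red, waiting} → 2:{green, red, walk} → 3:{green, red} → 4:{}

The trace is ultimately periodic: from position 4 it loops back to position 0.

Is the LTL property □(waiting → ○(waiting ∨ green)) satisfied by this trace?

waiting → ○(waiting ∨ green) holds at every position 0..4, and those are all positions ever visited, so □(waiting → ○(waiting ∨ green)) holds.
Positions where waiting holds: 0, 1.
Check ○(waiting ∨ green) at each: 0→ok, 1→ok.

Yes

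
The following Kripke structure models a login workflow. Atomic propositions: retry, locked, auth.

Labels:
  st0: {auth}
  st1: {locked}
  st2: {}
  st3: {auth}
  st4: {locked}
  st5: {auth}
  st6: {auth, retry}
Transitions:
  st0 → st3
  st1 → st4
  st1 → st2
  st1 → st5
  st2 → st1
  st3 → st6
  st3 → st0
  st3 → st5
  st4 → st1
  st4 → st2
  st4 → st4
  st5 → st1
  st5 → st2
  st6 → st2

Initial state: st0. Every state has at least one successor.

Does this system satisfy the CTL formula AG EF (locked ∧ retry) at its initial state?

States satisfying EF (locked ∧ retry): ∅.
States satisfying AG EF (locked ∧ retry): ∅.
st0 is reachable from st0 and violates EF (locked ∧ retry), so AG fails at st0.
st0 ∉ Sat(AG EF (locked ∧ retry)).

Does not hold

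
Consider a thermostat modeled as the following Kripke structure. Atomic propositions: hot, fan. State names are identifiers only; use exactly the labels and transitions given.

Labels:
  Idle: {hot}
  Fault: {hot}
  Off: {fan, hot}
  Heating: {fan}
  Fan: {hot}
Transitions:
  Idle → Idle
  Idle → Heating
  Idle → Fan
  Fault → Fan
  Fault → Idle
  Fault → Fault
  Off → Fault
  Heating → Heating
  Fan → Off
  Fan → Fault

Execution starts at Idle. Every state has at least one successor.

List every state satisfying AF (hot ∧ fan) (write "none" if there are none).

States satisfying hot ∧ fan: {Off}.
States satisfying AF (hot ∧ fan): {Off}.

{Off}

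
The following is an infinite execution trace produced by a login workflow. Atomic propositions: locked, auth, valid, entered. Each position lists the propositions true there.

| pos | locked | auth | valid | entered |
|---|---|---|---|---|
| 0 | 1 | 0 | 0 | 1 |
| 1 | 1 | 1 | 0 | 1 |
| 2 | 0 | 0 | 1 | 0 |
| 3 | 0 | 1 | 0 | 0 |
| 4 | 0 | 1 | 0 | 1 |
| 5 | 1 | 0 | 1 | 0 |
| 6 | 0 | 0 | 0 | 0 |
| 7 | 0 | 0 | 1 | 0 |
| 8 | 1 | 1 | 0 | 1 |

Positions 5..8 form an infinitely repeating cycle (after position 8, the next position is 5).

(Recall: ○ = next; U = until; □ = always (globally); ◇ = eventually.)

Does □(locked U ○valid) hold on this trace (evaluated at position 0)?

locked U ○valid must hold at every position from 0 onward. It fails at position 2, so □(locked U ○valid) is false.

Violated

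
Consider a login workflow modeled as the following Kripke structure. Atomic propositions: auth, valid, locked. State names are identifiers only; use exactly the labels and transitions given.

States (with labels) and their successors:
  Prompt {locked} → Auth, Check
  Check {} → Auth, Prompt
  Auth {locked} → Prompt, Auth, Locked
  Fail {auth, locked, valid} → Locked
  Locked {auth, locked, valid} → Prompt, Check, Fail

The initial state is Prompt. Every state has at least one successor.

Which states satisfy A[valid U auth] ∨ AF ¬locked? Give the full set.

{Check, Fail, Locked}

States satisfying valid: {Fail, Locked}.
States satisfying auth: {Fail, Locked}.
States satisfying A[valid U auth]: {Fail, Locked}.
States satisfying ¬locked: {Check}.
States satisfying AF ¬locked: {Check}.
States satisfying A[valid U auth] ∨ AF ¬locked: {Check, Fail, Locked}.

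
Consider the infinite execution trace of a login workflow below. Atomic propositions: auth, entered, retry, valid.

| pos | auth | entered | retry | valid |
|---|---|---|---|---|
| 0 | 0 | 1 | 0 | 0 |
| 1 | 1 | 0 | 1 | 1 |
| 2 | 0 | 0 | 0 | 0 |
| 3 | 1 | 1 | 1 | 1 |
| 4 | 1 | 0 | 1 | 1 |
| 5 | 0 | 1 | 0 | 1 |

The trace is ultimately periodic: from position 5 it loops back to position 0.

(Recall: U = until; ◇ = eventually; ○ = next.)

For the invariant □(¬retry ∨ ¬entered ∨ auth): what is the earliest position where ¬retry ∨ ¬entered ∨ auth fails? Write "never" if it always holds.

never

¬retry ∨ ¬entered ∨ auth holds at every position 0..5, and those are all the positions the trace ever visits, so the invariant □(¬retry ∨ ¬entered ∨ auth) is never violated.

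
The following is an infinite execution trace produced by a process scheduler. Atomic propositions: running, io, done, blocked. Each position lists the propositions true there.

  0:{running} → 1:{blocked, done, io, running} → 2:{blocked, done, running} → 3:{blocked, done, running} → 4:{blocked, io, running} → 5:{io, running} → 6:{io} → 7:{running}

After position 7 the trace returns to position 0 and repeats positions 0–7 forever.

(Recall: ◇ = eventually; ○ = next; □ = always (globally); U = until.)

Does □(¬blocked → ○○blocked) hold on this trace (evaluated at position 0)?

Does not hold

¬blocked → ○○blocked must hold at every position from 0 onward. It fails at position 5, so □(¬blocked → ○○blocked) is false.
Positions where ¬blocked holds: 0, 5, 6, 7.
Check ○○blocked at each: 0→ok, 5→fails, 6→fails, 7→ok.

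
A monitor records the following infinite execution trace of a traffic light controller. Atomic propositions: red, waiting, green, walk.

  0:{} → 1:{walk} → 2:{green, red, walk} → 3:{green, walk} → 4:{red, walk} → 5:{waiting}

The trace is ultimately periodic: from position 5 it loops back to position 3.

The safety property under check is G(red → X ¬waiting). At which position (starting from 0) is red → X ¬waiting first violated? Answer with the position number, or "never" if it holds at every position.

Check red → X ¬waiting at each position in order: 0 ✓, 1 ✓, 2 ✓, 3 ✓.
At position 4 the labels are {red, walk} and the next position 5 has {waiting}, so red → X ¬waiting is false there. This is the first violation.

4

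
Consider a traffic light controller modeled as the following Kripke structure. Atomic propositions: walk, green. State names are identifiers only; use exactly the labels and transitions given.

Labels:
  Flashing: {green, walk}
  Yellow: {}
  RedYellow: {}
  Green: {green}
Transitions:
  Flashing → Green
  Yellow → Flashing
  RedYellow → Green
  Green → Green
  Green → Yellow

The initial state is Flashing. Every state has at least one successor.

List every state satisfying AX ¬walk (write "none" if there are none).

States satisfying ¬walk: {Yellow, RedYellow, Green}.
States satisfying AX ¬walk: {Flashing, RedYellow, Green}.

{Flashing, RedYellow, Green}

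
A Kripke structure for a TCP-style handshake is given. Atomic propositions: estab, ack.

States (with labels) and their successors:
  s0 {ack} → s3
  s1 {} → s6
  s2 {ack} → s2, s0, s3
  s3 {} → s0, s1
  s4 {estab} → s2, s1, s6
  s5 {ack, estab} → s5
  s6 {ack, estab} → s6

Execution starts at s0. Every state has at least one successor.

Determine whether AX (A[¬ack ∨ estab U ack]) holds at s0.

States satisfying A[¬ack ∨ estab U ack]: {s0, s1, s2, s3, s4, s5, s6}.
States satisfying AX (A[¬ack ∨ estab U ack]): {s0, s1, s2, s3, s4, s5, s6}.
s0 ∈ Sat(AX (A[¬ack ∨ estab U ack])).

Holds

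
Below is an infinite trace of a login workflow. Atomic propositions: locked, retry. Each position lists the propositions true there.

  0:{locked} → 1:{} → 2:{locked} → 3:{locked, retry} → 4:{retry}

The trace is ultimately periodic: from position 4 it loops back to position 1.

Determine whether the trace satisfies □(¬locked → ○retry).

¬locked → ○retry must hold at every position from 0 onward. It fails at position 1, so □(¬locked → ○retry) is false.
Positions where ¬locked holds: 1, 4.
Check ○retry at each: 1→fails, 4→fails.

Violated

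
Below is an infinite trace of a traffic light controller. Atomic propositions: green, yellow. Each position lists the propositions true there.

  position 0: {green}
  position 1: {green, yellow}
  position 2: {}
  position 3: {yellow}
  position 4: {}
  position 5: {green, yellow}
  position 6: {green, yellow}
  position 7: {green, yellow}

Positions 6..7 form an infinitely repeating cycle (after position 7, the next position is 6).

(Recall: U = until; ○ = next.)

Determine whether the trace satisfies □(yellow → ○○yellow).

yellow → ○○yellow holds at every position 0..7, and those are all positions ever visited, so □(yellow → ○○yellow) holds.
Positions where yellow holds: 1, 3, 5, 6, 7.
Check ○○yellow at each: 1→ok, 3→ok, 5→ok, 6→ok, 7→ok.

Satisfied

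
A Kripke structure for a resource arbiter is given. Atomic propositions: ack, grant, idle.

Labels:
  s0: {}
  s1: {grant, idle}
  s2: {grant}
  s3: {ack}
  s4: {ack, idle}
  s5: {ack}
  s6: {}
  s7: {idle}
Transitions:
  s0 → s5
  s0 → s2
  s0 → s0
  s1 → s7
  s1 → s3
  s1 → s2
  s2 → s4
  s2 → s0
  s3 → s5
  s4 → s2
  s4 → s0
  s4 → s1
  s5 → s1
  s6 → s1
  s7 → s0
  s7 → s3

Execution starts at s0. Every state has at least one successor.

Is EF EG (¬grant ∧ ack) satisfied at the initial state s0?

States satisfying EG (¬grant ∧ ack): ∅.
States satisfying EF EG (¬grant ∧ ack): ∅.
No suitable path/successor from s0 witnesses the formula.
s0 ∉ Sat(EF EG (¬grant ∧ ack)).

Does not hold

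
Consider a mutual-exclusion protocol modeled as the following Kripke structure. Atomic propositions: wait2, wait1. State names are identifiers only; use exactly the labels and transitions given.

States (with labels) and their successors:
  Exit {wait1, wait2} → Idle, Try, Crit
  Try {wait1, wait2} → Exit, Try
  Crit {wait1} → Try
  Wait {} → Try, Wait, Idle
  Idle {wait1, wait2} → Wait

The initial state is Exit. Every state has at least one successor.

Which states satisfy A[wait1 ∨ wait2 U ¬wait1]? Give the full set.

{Wait, Idle}

States satisfying wait1 ∨ wait2: {Exit, Try, Crit, Idle}.
States satisfying ¬wait1: {Wait}.
States satisfying A[wait1 ∨ wait2 U ¬wait1]: {Wait, Idle}.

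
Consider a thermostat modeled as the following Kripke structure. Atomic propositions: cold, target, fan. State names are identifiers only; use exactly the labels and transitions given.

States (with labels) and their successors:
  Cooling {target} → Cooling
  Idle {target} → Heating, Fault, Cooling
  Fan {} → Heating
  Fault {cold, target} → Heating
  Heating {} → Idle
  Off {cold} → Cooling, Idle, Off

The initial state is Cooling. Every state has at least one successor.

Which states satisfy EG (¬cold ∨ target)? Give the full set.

States satisfying ¬cold ∨ target: {Cooling, Idle, Fan, Fault, Heating}.
States satisfying EG (¬cold ∨ target): {Cooling, Idle, Fan, Fault, Heating}.

{Cooling, Idle, Fan, Fault, Heating}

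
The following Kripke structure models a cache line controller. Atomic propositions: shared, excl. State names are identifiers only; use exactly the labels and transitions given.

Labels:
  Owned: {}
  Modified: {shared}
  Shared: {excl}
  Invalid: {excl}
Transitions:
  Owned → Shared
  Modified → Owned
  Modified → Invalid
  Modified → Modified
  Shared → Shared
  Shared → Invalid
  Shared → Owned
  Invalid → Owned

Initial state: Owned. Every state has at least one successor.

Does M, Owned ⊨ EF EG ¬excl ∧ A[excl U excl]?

States satisfying EG ¬excl: {Modified}.
States satisfying EF EG ¬excl: {Modified}.
States satisfying excl: {Shared, Invalid}.
States satisfying A[excl U excl]: {Shared, Invalid}.
States satisfying EF EG ¬excl ∧ A[excl U excl]: ∅.
Owned ∉ Sat(EF EG ¬excl ∧ A[excl U excl]).

Violated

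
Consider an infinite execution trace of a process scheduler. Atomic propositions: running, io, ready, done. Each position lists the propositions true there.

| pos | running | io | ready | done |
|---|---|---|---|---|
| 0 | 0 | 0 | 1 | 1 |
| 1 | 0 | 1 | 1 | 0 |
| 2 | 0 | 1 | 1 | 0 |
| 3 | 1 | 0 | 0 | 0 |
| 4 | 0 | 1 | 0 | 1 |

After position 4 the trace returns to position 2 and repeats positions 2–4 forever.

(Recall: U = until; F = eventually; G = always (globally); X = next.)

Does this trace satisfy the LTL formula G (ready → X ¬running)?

ready → X ¬running must hold at every position from 0 onward. It fails at position 2, so G (ready → X ¬running) is false.
Positions where ready holds: 0, 1, 2.
Check X ¬running at each: 0→ok, 1→ok, 2→fails.

Violated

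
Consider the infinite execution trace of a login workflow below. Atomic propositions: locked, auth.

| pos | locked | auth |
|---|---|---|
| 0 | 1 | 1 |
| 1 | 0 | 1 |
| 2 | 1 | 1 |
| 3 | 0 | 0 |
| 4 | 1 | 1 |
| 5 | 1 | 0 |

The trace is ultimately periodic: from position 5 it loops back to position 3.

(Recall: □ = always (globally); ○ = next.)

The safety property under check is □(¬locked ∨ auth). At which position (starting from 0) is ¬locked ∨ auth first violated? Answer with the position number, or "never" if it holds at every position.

Check ¬locked ∨ auth at each position in order: 0 ✓, 1 ✓, 2 ✓, 3 ✓, 4 ✓.
At position 5 the labels are {locked}, so ¬locked ∨ auth is false there. This is the first violation.

5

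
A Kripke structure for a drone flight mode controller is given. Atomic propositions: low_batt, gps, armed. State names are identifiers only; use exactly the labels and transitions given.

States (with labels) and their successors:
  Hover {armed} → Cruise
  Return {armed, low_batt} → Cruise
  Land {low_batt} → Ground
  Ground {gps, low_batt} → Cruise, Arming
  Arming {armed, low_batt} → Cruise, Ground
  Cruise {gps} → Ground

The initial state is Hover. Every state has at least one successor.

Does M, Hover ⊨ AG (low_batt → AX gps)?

Does not hold

States satisfying low_batt → AX gps: {Hover, Return, Land, Arming, Cruise}.
States satisfying AG (low_batt → AX gps): ∅.
Ground is reachable from Hover and violates low_batt → AX gps, so AG fails at Hover.
Hover ∉ Sat(AG (low_batt → AX gps)).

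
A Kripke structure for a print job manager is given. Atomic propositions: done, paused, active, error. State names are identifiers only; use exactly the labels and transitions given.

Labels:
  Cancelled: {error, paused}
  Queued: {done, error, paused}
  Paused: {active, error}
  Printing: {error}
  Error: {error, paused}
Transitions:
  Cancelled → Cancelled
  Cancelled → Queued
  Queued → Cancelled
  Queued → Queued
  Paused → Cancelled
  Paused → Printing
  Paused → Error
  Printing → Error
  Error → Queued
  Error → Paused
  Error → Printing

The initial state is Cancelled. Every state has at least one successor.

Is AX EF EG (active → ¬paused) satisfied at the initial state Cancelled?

States satisfying EF EG (active → ¬paused): {Cancelled, Queued, Paused, Printing, Error}.
States satisfying AX EF EG (active → ¬paused): {Cancelled, Queued, Paused, Printing, Error}.
Cancelled ∈ Sat(AX EF EG (active → ¬paused)).

Yes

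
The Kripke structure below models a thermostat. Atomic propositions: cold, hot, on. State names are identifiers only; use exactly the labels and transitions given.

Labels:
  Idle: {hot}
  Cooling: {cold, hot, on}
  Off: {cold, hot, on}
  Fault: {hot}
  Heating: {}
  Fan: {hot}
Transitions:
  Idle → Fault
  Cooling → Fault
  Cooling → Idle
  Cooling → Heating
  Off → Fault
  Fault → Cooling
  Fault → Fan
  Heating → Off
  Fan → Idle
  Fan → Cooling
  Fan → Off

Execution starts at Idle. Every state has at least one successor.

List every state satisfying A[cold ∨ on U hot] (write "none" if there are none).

States satisfying cold ∨ on: {Cooling, Off}.
States satisfying hot: {Idle, Cooling, Off, Fault, Fan}.
States satisfying A[cold ∨ on U hot]: {Idle, Cooling, Off, Fault, Fan}.

{Idle, Cooling, Off, Fault, Fan}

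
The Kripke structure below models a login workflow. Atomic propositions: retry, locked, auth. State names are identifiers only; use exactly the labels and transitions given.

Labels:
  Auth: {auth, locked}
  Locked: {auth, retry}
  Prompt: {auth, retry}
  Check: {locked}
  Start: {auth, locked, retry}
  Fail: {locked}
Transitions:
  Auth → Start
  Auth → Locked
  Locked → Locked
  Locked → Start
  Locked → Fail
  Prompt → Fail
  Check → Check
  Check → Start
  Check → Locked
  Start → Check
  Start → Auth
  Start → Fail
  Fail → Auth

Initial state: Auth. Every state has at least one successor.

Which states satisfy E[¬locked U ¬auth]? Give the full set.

{Locked, Prompt, Check, Fail}

States satisfying ¬locked: {Locked, Prompt}.
States satisfying ¬auth: {Check, Fail}.
States satisfying E[¬locked U ¬auth]: {Locked, Prompt, Check, Fail}.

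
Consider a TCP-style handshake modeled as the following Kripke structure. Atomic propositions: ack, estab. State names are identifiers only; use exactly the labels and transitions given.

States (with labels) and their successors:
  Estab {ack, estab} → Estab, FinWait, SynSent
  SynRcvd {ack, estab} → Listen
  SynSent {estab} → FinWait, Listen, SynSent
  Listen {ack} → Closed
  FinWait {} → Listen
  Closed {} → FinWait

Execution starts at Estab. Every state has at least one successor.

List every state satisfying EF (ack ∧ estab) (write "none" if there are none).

{Estab, SynRcvd}

States satisfying ack ∧ estab: {Estab, SynRcvd}.
States satisfying EF (ack ∧ estab): {Estab, SynRcvd}.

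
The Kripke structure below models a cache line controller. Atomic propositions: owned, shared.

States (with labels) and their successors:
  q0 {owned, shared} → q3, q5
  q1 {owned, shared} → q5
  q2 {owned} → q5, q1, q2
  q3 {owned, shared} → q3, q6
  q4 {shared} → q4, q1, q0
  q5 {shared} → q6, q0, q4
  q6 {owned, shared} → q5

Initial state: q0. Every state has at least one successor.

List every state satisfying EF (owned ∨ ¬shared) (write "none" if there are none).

{q0, q1, q2, q3, q4, q5, q6}

States satisfying owned ∨ ¬shared: {q0, q1, q2, q3, q6}.
States satisfying EF (owned ∨ ¬shared): {q0, q1, q2, q3, q4, q5, q6}.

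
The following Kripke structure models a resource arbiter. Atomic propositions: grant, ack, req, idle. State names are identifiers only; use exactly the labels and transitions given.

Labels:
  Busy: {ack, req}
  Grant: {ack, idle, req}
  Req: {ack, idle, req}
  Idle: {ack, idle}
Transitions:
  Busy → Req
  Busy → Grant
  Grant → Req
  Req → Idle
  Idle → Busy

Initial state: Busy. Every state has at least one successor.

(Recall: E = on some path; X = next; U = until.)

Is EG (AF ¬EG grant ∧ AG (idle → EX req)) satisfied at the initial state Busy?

States satisfying AF ¬EG grant ∧ AG (idle → EX req): ∅.
States satisfying EG (AF ¬EG grant ∧ AG (idle → EX req)): ∅.
No suitable path/successor from Busy witnesses the formula.
Busy ∉ Sat(EG (AF ¬EG grant ∧ AG (idle → EX req))).

Does not hold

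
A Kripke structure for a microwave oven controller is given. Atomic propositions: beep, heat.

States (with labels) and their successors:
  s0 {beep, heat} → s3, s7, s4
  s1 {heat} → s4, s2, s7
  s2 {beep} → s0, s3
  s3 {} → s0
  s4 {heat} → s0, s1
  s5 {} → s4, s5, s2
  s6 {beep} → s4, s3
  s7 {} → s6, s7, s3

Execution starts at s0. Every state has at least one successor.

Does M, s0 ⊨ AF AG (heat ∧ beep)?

Violated

States satisfying AG (heat ∧ beep): ∅.
States satisfying AF AG (heat ∧ beep): ∅.
There is a path from s0 along which AG (heat ∧ beep) never holds.
s0 ∉ Sat(AF AG (heat ∧ beep)).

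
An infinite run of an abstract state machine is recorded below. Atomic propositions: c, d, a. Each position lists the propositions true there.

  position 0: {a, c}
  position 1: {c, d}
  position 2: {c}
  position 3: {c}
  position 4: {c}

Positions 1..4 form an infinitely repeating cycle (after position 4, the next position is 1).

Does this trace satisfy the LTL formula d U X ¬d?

Walking from position 0: at position 0, X ¬d has not yet held and d fails, so d U X ¬d is false.

Does not hold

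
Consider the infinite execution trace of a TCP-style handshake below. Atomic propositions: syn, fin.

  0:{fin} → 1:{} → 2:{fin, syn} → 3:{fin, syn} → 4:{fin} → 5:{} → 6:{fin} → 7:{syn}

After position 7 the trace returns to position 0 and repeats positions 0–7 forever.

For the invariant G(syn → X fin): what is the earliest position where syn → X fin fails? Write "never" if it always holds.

never

syn → X fin holds at every position 0..7, and those are all the positions the trace ever visits, so the invariant G(syn → X fin) is never violated.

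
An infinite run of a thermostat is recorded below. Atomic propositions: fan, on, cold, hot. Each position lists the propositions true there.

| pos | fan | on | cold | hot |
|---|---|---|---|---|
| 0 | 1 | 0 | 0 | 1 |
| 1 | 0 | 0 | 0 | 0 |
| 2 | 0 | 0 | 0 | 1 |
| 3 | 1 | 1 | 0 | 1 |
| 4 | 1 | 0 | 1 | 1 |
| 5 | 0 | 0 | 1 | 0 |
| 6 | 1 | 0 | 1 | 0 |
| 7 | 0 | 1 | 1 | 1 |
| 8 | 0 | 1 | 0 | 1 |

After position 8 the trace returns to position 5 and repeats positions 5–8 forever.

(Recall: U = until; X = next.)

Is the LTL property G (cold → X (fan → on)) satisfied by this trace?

cold → X (fan → on) must hold at every position from 0 onward. It fails at position 5, so G (cold → X (fan → on)) is false.
Positions where cold holds: 4, 5, 6, 7.
Check X (fan → on) at each: 4→ok, 5→fails, 6→ok, 7→ok.

No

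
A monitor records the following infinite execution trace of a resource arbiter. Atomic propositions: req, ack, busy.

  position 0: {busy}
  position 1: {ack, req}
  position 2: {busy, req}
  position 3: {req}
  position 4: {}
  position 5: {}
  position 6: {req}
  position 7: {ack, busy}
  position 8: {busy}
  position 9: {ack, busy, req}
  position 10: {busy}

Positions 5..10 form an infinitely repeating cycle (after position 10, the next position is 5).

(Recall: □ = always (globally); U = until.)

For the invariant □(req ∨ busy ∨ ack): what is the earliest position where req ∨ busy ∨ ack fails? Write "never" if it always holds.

Check req ∨ busy ∨ ack at each position in order: 0 ✓, 1 ✓, 2 ✓, 3 ✓.
At position 4 the labels are {}, so req ∨ busy ∨ ack is false there. This is the first violation.

4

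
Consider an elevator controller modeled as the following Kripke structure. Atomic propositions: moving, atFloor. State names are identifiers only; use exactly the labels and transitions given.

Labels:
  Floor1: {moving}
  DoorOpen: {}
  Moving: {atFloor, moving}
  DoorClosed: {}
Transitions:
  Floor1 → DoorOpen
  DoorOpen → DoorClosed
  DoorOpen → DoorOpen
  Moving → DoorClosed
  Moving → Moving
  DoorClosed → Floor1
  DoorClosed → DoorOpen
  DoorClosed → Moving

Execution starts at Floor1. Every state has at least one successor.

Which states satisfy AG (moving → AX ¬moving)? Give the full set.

none

States satisfying moving → AX ¬moving: {Floor1, DoorOpen, DoorClosed}.
States satisfying AG (moving → AX ¬moving): ∅.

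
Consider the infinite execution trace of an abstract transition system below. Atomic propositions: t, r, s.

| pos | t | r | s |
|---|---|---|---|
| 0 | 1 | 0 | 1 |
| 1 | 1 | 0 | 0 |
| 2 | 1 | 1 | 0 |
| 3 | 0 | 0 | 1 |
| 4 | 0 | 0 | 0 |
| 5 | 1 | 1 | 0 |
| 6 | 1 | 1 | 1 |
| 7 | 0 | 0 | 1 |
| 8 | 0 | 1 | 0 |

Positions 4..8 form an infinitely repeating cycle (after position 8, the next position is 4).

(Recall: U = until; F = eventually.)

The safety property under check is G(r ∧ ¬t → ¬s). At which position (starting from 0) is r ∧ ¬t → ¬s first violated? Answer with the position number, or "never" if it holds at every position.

r ∧ ¬t → ¬s holds at every position 0..8, and those are all the positions the trace ever visits, so the invariant G(r ∧ ¬t → ¬s) is never violated.

never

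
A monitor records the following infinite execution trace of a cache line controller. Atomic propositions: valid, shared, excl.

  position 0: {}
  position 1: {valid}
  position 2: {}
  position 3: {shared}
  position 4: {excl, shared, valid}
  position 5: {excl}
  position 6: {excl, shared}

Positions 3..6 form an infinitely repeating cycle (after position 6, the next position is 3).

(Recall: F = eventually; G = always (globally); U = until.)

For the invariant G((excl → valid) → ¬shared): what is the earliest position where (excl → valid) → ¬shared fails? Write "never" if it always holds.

Check (excl → valid) → ¬shared at each position in order: 0 ✓, 1 ✓, 2 ✓.
At position 3 the labels are {shared}, so (excl → valid) → ¬shared is false there. This is the first violation.

3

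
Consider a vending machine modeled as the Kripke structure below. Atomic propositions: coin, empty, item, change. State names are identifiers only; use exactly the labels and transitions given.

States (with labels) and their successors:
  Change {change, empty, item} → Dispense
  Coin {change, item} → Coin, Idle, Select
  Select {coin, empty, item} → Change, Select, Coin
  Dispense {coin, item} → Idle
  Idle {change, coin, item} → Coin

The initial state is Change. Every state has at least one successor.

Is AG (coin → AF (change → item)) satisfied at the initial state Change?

Satisfied

States satisfying coin → AF (change → item): {Change, Coin, Select, Dispense, Idle}.
States satisfying AG (coin → AF (change → item)): {Change, Coin, Select, Dispense, Idle}.
Every state reachable from Change satisfies coin → AF (change → item).
Change ∈ Sat(AG (coin → AF (change → item))).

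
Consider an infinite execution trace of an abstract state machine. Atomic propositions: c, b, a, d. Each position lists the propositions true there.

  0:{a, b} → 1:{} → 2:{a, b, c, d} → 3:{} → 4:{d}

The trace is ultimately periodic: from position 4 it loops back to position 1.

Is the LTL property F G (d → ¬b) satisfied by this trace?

No

G (d → ¬b) is false at every position 0..4, so it never becomes true and F G (d → ¬b) fails.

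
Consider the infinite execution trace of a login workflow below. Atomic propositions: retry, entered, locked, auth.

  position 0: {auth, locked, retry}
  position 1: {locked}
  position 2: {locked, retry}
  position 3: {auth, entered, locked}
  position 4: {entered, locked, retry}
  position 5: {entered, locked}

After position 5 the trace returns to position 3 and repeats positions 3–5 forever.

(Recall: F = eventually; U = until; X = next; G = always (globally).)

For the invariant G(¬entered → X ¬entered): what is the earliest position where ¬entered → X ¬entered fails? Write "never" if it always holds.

2

Check ¬entered → X ¬entered at each position in order: 0 ✓, 1 ✓.
At position 2 the labels are {locked, retry} and the next position 3 has {auth, entered, locked}, so ¬entered → X ¬entered is false there. This is the first violation.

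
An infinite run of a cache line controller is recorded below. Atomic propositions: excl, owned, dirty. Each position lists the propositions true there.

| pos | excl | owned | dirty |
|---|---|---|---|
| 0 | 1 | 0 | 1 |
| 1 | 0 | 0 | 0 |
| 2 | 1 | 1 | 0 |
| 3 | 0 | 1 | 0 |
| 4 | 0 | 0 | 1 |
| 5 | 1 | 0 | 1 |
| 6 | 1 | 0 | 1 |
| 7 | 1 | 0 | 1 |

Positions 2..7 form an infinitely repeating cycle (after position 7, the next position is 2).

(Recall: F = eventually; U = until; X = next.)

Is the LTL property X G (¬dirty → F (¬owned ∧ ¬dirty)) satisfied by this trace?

Violated

The position after 0 is 1; G (¬dirty → F (¬owned ∧ ¬dirty)) is false there.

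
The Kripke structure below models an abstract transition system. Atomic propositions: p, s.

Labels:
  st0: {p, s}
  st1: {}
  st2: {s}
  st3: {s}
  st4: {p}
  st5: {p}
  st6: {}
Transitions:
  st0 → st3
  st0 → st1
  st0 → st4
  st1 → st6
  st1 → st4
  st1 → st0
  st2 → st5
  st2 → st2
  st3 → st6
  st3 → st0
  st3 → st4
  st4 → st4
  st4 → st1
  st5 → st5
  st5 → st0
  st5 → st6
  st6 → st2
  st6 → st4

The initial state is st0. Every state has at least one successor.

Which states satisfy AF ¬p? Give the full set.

States satisfying ¬p: {st1, st2, st3, st6}.
States satisfying AF ¬p: {st1, st2, st3, st6}.

{st1, st2, st3, st6}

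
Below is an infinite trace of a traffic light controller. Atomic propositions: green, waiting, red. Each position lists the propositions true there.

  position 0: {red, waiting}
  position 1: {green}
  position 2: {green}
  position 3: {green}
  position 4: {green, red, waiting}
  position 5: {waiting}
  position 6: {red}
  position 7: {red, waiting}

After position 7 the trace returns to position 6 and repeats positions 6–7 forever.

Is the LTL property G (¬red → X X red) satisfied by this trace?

¬red → X X red must hold at every position from 0 onward. It fails at position 1, so G (¬red → X X red) is false.
Positions where ¬red holds: 1, 2, 3, 5.
Check X X red at each: 1→fails, 2→ok, 3→fails, 5→ok.

Does not hold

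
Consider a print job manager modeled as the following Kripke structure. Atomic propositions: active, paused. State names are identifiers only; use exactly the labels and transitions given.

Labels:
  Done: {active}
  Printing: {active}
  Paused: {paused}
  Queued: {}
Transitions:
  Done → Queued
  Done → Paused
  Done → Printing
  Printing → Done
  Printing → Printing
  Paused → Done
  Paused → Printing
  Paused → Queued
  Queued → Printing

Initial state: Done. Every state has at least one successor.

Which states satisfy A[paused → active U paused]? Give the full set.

States satisfying paused → active: {Done, Printing, Queued}.
States satisfying paused: {Paused}.
States satisfying A[paused → active U paused]: {Paused}.

{Paused}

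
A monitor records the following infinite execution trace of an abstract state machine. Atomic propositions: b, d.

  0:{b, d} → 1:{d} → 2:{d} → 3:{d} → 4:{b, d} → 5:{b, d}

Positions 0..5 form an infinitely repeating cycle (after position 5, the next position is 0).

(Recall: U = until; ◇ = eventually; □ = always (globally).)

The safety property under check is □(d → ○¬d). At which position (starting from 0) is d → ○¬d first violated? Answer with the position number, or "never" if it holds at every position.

At position 0 the labels are {b, d} and the next position 1 has {d}, so d → ○¬d is false there. This is the first violation.

0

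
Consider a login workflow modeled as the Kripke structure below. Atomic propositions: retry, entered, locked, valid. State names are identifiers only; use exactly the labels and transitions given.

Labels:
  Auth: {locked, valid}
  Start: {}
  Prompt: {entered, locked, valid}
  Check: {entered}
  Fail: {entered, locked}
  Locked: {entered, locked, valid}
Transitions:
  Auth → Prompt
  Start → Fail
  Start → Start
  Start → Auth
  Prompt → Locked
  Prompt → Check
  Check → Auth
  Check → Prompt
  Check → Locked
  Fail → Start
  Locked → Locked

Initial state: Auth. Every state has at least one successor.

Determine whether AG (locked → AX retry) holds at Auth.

No

States satisfying locked → AX retry: {Start, Check}.
States satisfying AG (locked → AX retry): ∅.
Auth is reachable from Auth and violates locked → AX retry, so AG fails at Auth.
Auth ∉ Sat(AG (locked → AX retry)).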